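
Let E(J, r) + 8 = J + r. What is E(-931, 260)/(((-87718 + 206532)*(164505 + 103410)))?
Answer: -679/31832052810 ≈ -2.1331e-8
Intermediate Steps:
E(J, r) = -8 + J + r (E(J, r) = -8 + (J + r) = -8 + J + r)
E(-931, 260)/(((-87718 + 206532)*(164505 + 103410))) = (-8 - 931 + 260)/(((-87718 + 206532)*(164505 + 103410))) = -679/(118814*267915) = -679/31832052810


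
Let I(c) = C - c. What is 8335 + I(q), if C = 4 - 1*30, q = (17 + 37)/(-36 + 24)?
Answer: 16627/2 ≈ 8313.5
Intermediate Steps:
q = -9/2 (q = 54/(-12) = 54*(-1/12) = -9/2 ≈ -4.5000)
C = -26 (C = 4 - 30 = -26)
I(c) = -26 - c
8335 + I(q) = 8335 + (-26 - 1*(-9/2)) = 8335 + (-26 + 9/2) = 8335 - 43/2 = 16627/2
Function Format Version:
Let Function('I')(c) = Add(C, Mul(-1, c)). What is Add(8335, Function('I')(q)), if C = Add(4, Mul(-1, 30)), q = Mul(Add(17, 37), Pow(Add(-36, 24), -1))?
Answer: Rational(16627, 2) ≈ 8313.5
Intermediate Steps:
q = Rational(-9, 2) (q = Mul(54, Pow(-12, -1)) = Mul(54, Rational(-1, 12)) = Rational(-9, 2) ≈ -4.5000)
C = -26 (C = Add(4, -30) = -26)
Function('I')(c) = Add(-26, Mul(-1, c))
Add(8335, Function('I')(q)) = Add(8335, Add(-26, Mul(-1, Rational(-9, 2)))) = Add(8335, Add(-26, Rational(9, 2))) = Add(8335, Rational(-43, 2)) = Rational(16627, 2)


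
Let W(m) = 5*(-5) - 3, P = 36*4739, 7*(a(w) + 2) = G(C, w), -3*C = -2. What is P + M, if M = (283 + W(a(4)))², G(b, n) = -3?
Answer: 235629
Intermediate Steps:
C = ⅔ (C = -⅓*(-2) = ⅔ ≈ 0.66667)
a(w) = -17/7 (a(w) = -2 + (⅐)*(-3) = -2 - 3/7 = -17/7)
P = 170604
W(m) = -28 (W(m) = -25 - 3 = -28)
M = 65025 (M = (283 - 28)² = 255² = 65025)
P + M = 170604 + 65025 = 235629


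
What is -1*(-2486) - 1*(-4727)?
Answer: 7213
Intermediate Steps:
-1*(-2486) - 1*(-4727) = 2486 + 4727 = 7213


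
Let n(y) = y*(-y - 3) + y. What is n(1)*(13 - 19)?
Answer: 18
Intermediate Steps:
n(y) = y + y*(-3 - y) (n(y) = y*(-3 - y) + y = y + y*(-3 - y))
n(1)*(13 - 19) = (-1*1*(2 + 1))*(13 - 19) = -1*1*3*(-6) = -3*(-6) = 18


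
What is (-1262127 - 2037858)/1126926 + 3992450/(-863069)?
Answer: -816367829185/108068321766 ≈ -7.5542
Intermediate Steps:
(-1262127 - 2037858)/1126926 + 3992450/(-863069) = -3299985*1/1126926 + 3992450*(-1/863069) = -366665/125214 - 3992450/863069 = -816367829185/108068321766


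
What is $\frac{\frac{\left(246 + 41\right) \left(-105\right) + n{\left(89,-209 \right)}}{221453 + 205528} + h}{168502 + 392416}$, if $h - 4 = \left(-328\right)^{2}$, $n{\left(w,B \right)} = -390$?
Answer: $\frac{15312667101}{79833776186} \approx 0.19181$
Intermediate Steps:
$h = 107588$ ($h = 4 + \left(-328\right)^{2} = 4 + 107584 = 107588$)
$\frac{\frac{\left(246 + 41\right) \left(-105\right) + n{\left(89,-209 \right)}}{221453 + 205528} + h}{168502 + 392416} = \frac{\frac{\left(246 + 41\right) \left(-105\right) - 390}{221453 + 205528} + 107588}{168502 + 392416} = \frac{\frac{287 \left(-105\right) - 390}{426981} + 107588}{560918} = \left(\left(-30135 - 390\right) \frac{1}{426981} + 107588\right) \frac{1}{560918} = \left(\left(-30525\right) \frac{1}{426981} + 107588\right) \frac{1}{560918} = \left(- \frac{10175}{142327} + 107588\right) \frac{1}{560918} = \frac{15312667101}{142327} \cdot \frac{1}{560918} = \frac{15312667101}{79833776186}$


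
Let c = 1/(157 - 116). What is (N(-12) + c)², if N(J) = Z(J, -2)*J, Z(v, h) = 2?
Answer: 966289/1681 ≈ 574.83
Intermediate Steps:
c = 1/41 ≈ 0.024390
N(J) = 2*J
(N(-12) + c)² = (2*(-12) + 1/41)² = (-24 + 1/41)² = (-983/41)² = 966289/1681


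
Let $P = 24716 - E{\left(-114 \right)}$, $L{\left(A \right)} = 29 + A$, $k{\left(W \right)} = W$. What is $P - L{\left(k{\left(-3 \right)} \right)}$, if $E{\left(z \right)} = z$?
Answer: $24804$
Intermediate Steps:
$P = 24830$ ($P = 24716 - -114 = 24716 + 114 = 24830$)
$P - L{\left(k{\left(-3 \right)} \right)} = 24830 - \left(29 - 3\right) = 24830 - 26 = 24804$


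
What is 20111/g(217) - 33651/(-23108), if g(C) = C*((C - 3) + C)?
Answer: 516000295/308745988 ≈ 1.6713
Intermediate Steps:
g(C) = C*(-3 + 2*C) (g(C) = C*((-3 + C) + C) = C*(-3 + 2*C))
20111/g(217) - 33651/(-23108) = 20111/((217*(-3 + 2*217))) - 33651/(-23108) = 20111/((217*(-3 + 434))) - 33651*(-1/23108) = 20111/((217*431)) + 33651/23108 = 20111/93527 + 33651/23108 = 20111*(1/93527) + 33651/23108 = 2873/13361 + 33651/23108 = 516000295/308745988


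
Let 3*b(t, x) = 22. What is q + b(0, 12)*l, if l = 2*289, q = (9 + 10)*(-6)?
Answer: 12374/3 ≈ 4124.7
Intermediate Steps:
b(t, x) = 22/3 (b(t, x) = (⅓)*22 = 22/3)
q = -114 (q = 19*(-6) = -114)
l = 578
q + b(0, 12)*l = -114 + (22/3)*578 = -114 + 12716/3 = 12374/3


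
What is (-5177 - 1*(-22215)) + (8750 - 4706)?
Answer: 21082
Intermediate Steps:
(-5177 - 1*(-22215)) + (8750 - 4706) = (-5177 + 22215) + 4044 = 17038 + 4044 = 21082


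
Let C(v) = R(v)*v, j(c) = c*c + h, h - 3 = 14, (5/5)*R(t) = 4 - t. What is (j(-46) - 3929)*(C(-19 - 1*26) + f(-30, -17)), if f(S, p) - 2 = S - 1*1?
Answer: 4012264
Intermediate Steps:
R(t) = 4 - t
h = 17 (h = 3 + 14 = 17)
f(S, p) = 1 + S (f(S, p) = 2 + (S - 1*1) = 2 + (S - 1) = 2 + (-1 + S) = 1 + S)
j(c) = 17 + c**2 (j(c) = c*c + 17 = c**2 + 17 = 17 + c**2)
C(v) = v*(4 - v) (C(v) = (4 - v)*v = v*(4 - v))
(j(-46) - 3929)*(C(-19 - 1*26) + f(-30, -17)) = ((17 + (-46)**2) - 3929)*((-19 - 1*26)*(4 - (-19 - 1*26)) + (1 - 30)) = ((17 + 2116) - 3929)*((-19 - 26)*(4 - (-19 - 26)) - 29) = (2133 - 3929)*(-45*(4 - 1*(-45)) - 29) = -1796*(-45*(4 + 45) - 29) = -1796*(-45*49 - 29) = -1796*(-2205 - 29) = -1796*(-2234) = 4012264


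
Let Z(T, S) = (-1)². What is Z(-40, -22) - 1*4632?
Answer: -4631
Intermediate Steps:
Z(T, S) = 1
Z(-40, -22) - 1*4632 = 1 - 1*4632 = 1 - 4632 = -4631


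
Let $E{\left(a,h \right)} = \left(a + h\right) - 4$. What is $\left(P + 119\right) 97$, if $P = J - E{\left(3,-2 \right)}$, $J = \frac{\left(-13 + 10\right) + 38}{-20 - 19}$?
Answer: $\frac{458131}{39} \approx 11747.0$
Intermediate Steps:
$E{\left(a,h \right)} = -4 + a + h$
$J = - \frac{35}{39}$ ($J = \frac{-3 + 38}{-39} = 35 \left(- \frac{1}{39}\right) = - \frac{35}{39} \approx -0.89744$)
$P = \frac{82}{39}$ ($P = - \frac{35}{39} - \left(-4 + 3 - 2\right) = - \frac{35}{39} - -3 = - \frac{35}{39} + 3 = \frac{82}{39} \approx 2.1026$)
$\left(P + 119\right) 97 = \left(\frac{82}{39} + 119\right) 97 = \frac{4723}{39} \cdot 97 = \frac{458131}{39}$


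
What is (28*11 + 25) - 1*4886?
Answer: -4553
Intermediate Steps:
(28*11 + 25) - 1*4886 = (308 + 25) - 4886 = 333 - 4886 = -4553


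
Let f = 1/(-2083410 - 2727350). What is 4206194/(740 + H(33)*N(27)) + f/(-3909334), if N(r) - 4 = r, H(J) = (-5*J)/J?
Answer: 1217005135388492393/169261808704560 ≈ 7190.1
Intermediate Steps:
H(J) = -5
N(r) = 4 + r
f = -1/4810760 (f = 1/(-4810760) = -1/4810760 ≈ -2.0787e-7)
4206194/(740 + H(33)*N(27)) + f/(-3909334) = 4206194/(740 - 5*(4 + 27)) - 1/4810760/(-3909334) = 4206194/(740 - 5*31) - 1/4810760*(-1/3909334) = 4206194/(740 - 155) + 1/18806867633840 = 4206194/585 + 1/18806867633840 = 1217005135388492393/169261808704560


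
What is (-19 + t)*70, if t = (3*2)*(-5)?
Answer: -3430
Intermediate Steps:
t = -30 (t = 6*(-5) = -30)
(-19 + t)*70 = (-19 - 30)*70 = -49*70 = -3430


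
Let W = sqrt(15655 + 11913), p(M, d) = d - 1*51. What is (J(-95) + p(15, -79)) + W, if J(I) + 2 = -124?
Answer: -256 + 4*sqrt(1723) ≈ -89.964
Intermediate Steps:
J(I) = -126 (J(I) = -2 - 124 = -126)
p(M, d) = -51 + d (p(M, d) = d - 51 = -51 + d)
W = 4*sqrt(1723) (W = sqrt(27568) = 4*sqrt(1723) ≈ 166.04)
(J(-95) + p(15, -79)) + W = (-126 + (-51 - 79)) + 4*sqrt(1723) = (-126 - 130) + 4*sqrt(1723) = -256 + 4*sqrt(1723)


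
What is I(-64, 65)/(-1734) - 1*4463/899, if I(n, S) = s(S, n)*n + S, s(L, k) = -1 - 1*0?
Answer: -2618271/519622 ≈ -5.0388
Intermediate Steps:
s(L, k) = -1 (s(L, k) = -1 + 0 = -1)
I(n, S) = S - n (I(n, S) = -n + S = S - n)
I(-64, 65)/(-1734) - 1*4463/899 = (65 - 1*(-64))/(-1734) - 1*4463/899 = (65 + 64)*(-1/1734) - 4463*1/899 = 129*(-1/1734) - 4463/899 = -43/578 - 4463/899 = -2618271/519622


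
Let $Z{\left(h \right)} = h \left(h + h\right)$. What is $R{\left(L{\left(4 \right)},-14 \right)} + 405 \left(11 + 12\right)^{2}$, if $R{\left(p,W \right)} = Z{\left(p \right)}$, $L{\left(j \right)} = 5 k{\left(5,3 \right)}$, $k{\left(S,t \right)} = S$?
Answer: $215495$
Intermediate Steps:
$Z{\left(h \right)} = 2 h^{2}$ ($Z{\left(h \right)} = h 2 h = 2 h^{2}$)
$L{\left(j \right)} = 25$ ($L{\left(j \right)} = 5 \cdot 5 = 25$)
$R{\left(p,W \right)} = 2 p^{2}$
$R{\left(L{\left(4 \right)},-14 \right)} + 405 \left(11 + 12\right)^{2} = 2 \cdot 25^{2} + 405 \left(11 + 12\right)^{2} = 2 \cdot 625 + 405 \cdot 23^{2} = 1250 + 405 \cdot 529 = 1250 + 214245 = 215495$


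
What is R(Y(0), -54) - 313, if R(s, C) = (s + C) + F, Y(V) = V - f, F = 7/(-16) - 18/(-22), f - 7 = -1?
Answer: -65581/176 ≈ -372.62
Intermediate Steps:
f = 6 (f = 7 - 1 = 6)
F = 67/176 (F = 7*(-1/16) - 18*(-1/22) = -7/16 + 9/11 = 67/176 ≈ 0.38068)
Y(V) = -6 + V (Y(V) = V - 1*6 = V - 6 = -6 + V)
R(s, C) = 67/176 + C + s (R(s, C) = (s + C) + 67/176 = (C + s) + 67/176 = 67/176 + C + s)
R(Y(0), -54) - 313 = (67/176 - 54 + (-6 + 0)) - 313 = (67/176 - 54 - 6) - 313 = -10493/176 - 313 = -65581/176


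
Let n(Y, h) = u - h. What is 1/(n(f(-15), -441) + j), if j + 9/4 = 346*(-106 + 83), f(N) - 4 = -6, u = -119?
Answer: -4/30553 ≈ -0.00013092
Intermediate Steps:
f(N) = -2 (f(N) = 4 - 6 = -2)
n(Y, h) = -119 - h
j = -31841/4 (j = -9/4 + 346*(-106 + 83) = -9/4 + 346*(-23) = -9/4 - 7958 = -31841/4 ≈ -7960.3)
1/(n(f(-15), -441) + j) = 1/((-119 - 1*(-441)) - 31841/4) = 1/((-119 + 441) - 31841/4) = 1/(322 - 31841/4) = 1/(-30553/4) = -4/30553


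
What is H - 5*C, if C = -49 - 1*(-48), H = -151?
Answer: -146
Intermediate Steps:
C = -1 (C = -49 + 48 = -1)
H - 5*C = -151 - 5*(-1) = -151 + 5 = -146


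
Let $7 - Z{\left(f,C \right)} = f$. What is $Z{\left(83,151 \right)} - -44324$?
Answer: $44248$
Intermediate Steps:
$Z{\left(f,C \right)} = 7 - f$
$Z{\left(83,151 \right)} - -44324 = \left(7 - 83\right) - -44324 = \left(7 - 83\right) + 44324 = -76 + 44324 = 44248$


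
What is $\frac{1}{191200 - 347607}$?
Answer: $- \frac{1}{156407} \approx -6.3936 \cdot 10^{-6}$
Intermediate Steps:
$\frac{1}{191200 - 347607} = \frac{1}{-156407} = - \frac{1}{156407}$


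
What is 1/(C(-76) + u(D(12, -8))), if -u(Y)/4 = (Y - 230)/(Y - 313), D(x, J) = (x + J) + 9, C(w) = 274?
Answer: 75/20333 ≈ 0.0036886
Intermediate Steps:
D(x, J) = 9 + J + x (D(x, J) = (J + x) + 9 = 9 + J + x)
u(Y) = -4*(-230 + Y)/(-313 + Y) (u(Y) = -4*(Y - 230)/(Y - 313) = -4*(-230 + Y)/(-313 + Y))
1/(C(-76) + u(D(12, -8))) = 1/(274 + 4*(230 - (9 - 8 + 12))/(-313 + (9 - 8 + 12))) = 1/(274 + 4*(230 - 1*13)/(-313 + 13)) = 1/(274 + 4*(230 - 13)/(-300)) = 1/(274 + 4*(-1/300)*217) = 1/(274 - 217/75) = 1/(20333/75) = 75/20333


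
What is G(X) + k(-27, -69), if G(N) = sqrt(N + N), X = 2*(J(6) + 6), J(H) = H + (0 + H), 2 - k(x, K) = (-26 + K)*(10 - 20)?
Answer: -948 + 6*sqrt(2) ≈ -939.51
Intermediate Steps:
k(x, K) = -258 + 10*K (k(x, K) = 2 - (-26 + K)*(10 - 20) = 2 - (-26 + K)*(-10) = 2 - (260 - 10*K) = 2 + (-260 + 10*K) = -258 + 10*K)
J(H) = 2*H (J(H) = H + H = 2*H)
X = 36 (X = 2*(2*6 + 6) = 2*(12 + 6) = 2*18 = 36)
G(N) = sqrt(2)*sqrt(N) (G(N) = sqrt(2*N) = sqrt(2)*sqrt(N))
G(X) + k(-27, -69) = sqrt(2)*sqrt(36) + (-258 + 10*(-69)) = sqrt(2)*6 + (-258 - 690) = 6*sqrt(2) - 948 = -948 + 6*sqrt(2)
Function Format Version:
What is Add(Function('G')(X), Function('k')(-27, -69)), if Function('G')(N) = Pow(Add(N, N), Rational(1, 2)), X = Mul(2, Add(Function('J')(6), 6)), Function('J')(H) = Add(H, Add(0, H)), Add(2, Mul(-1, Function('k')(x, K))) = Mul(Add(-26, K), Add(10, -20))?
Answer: Add(-948, Mul(6, Pow(2, Rational(1, 2)))) ≈ -939.51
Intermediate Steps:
Function('k')(x, K) = Add(-258, Mul(10, K)) (Function('k')(x, K) = Add(2, Mul(-1, Mul(Add(-26, K), Add(10, -20)))) = Add(2, Mul(-1, Mul(Add(-26, K), -10))) = Add(2, Mul(-1, Add(260, Mul(-10, K)))) = Add(2, Add(-260, Mul(10, K))) = Add(-258, Mul(10, K)))
Function('J')(H) = Mul(2, H) (Function('J')(H) = Add(H, H) = Mul(2, H))
X = 36 (X = Mul(2, Add(Mul(2, 6), 6)) = Mul(2, Add(12, 6)) = Mul(2, 18) = 36)
Function('G')(N) = Mul(Pow(2, Rational(1, 2)), Pow(N, Rational(1, 2))) (Function('G')(N) = Pow(Mul(2, N), Rational(1, 2)) = Mul(Pow(2, Rational(1, 2)), Pow(N, Rational(1, 2))))
Add(Function('G')(X), Function('k')(-27, -69)) = Add(Mul(Pow(2, Rational(1, 2)), Pow(36, Rational(1, 2))), Add(-258, Mul(10, -69))) = Add(Mul(Pow(2, Rational(1, 2)), 6), Add(-258, -690)) = Add(Mul(6, Pow(2, Rational(1, 2))), -948) = Add(-948, Mul(6, Pow(2, Rational(1, 2))))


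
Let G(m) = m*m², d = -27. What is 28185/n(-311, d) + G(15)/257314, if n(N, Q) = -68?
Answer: -3626082795/8748676 ≈ -414.47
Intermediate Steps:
G(m) = m³
28185/n(-311, d) + G(15)/257314 = 28185/(-68) + 15³/257314 = 28185*(-1/68) + 3375*(1/257314) = -28185/68 + 3375/257314 = -3626082795/8748676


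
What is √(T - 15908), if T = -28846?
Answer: I*√44754 ≈ 211.55*I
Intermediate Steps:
√(T - 15908) = √(-28846 - 15908) = √(-44754) = I*√44754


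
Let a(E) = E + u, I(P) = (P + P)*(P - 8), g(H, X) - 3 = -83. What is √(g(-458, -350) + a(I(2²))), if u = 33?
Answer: I*√79 ≈ 8.8882*I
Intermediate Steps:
g(H, X) = -80 (g(H, X) = 3 - 83 = -80)
I(P) = 2*P*(-8 + P) (I(P) = (2*P)*(-8 + P) = 2*P*(-8 + P))
a(E) = 33 + E (a(E) = E + 33 = 33 + E)
√(g(-458, -350) + a(I(2²))) = √(-80 + (33 + 2*2²*(-8 + 2²))) = √(-80 + (33 + 2*4*(-8 + 4))) = √(-80 + (33 + 2*4*(-4))) = √(-80 + (33 - 32)) = √(-80 + 1) = √(-79) = I*√79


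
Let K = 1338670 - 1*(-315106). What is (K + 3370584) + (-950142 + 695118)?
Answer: 4769336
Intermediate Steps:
K = 1653776 (K = 1338670 + 315106 = 1653776)
(K + 3370584) + (-950142 + 695118) = (1653776 + 3370584) + (-950142 + 695118) = 5024360 - 255024 = 4769336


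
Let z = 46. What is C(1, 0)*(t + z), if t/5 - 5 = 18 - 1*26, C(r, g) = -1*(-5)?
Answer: 155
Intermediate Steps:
C(r, g) = 5
t = -15 (t = 25 + 5*(18 - 1*26) = 25 + 5*(18 - 26) = 25 + 5*(-8) = 25 - 40 = -15)
C(1, 0)*(t + z) = 5*(-15 + 46) = 5*31 = 155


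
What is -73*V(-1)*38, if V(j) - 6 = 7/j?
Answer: 2774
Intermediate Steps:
V(j) = 6 + 7/j
-73*V(-1)*38 = -73*(6 + 7/(-1))*38 = -73*(6 + 7*(-1))*38 = -73*(6 - 7)*38 = -73*(-1)*38 = 73*38 = 2774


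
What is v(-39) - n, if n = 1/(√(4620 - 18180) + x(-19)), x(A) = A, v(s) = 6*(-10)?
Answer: -835241/13921 + 2*I*√3390/13921 ≈ -59.999 + 0.0083649*I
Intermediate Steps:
v(s) = -60
n = 1/(-19 + 2*I*√3390) (n = 1/(√(4620 - 18180) - 19) = 1/(√(-13560) - 19) = 1/(2*I*√3390 - 19) = 1/(-19 + 2*I*√3390) ≈ -0.0013648 - 0.0083649*I)
v(-39) - n = -60 - (-19/13921 - 2*I*√3390/13921) = -60 + (19/13921 + 2*I*√3390/13921) = -835241/13921 + 2*I*√3390/13921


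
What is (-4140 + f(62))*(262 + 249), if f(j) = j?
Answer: -2083858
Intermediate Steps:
(-4140 + f(62))*(262 + 249) = (-4140 + 62)*(262 + 249) = -4078*511 = -2083858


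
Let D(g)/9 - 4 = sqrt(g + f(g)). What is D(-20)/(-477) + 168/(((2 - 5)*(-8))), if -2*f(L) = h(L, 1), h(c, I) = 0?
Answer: 367/53 - 2*I*sqrt(5)/53 ≈ 6.9245 - 0.08438*I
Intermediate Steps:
f(L) = 0 (f(L) = -1/2*0 = 0)
D(g) = 36 + 9*sqrt(g) (D(g) = 36 + 9*sqrt(g + 0) = 36 + 9*sqrt(g))
D(-20)/(-477) + 168/(((2 - 5)*(-8))) = (36 + 9*sqrt(-20))/(-477) + 168/(((2 - 5)*(-8))) = (36 + 9*(2*I*sqrt(5)))*(-1/477) + 168/((-3*(-8))) = (36 + 18*I*sqrt(5))*(-1/477) + 168/24 = (-4/53 - 2*I*sqrt(5)/53) + 168*(1/24) = (-4/53 - 2*I*sqrt(5)/53) + 7 = 367/53 - 2*I*sqrt(5)/53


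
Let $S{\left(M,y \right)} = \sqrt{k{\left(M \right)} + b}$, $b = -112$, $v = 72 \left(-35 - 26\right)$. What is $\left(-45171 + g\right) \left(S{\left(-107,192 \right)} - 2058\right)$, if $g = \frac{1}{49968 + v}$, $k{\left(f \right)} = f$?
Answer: $\frac{706138728785}{7596} - \frac{2058713495 i \sqrt{219}}{45576} \approx 9.2962 \cdot 10^{7} - 6.6847 \cdot 10^{5} i$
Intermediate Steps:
$v = -4392$ ($v = 72 \left(-61\right) = -4392$)
$g = \frac{1}{45576}$ ($g = \frac{1}{49968 - 4392} = \frac{1}{45576} \approx 2.1941 \cdot 10^{-5}$)
$S{\left(M,y \right)} = \sqrt{-112 + M}$ ($S{\left(M,y \right)} = \sqrt{M - 112} = \sqrt{-112 + M}$)
$\left(-45171 + g\right) \left(S{\left(-107,192 \right)} - 2058\right) = \left(-45171 + \frac{1}{45576}\right) \left(\sqrt{-112 - 107} - 2058\right) = - \frac{2058713495 \left(\sqrt{-219} - 2058\right)}{45576} = - \frac{2058713495 \left(i \sqrt{219} - 2058\right)}{45576} = - \frac{2058713495 \left(-2058 + i \sqrt{219}\right)}{45576} = \frac{706138728785}{7596} - \frac{2058713495 i \sqrt{219}}{45576}$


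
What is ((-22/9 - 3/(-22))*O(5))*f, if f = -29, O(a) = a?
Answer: 66265/198 ≈ 334.67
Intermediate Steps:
((-22/9 - 3/(-22))*O(5))*f = ((-22/9 - 3/(-22))*5)*(-29) = ((-22*⅑ - 3*(-1/22))*5)*(-29) = ((-22/9 + 3/22)*5)*(-29) = -457/198*5*(-29) = -2285/198*(-29) = 66265/198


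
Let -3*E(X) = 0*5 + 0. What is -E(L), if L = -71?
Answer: 0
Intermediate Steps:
E(X) = 0 (E(X) = -(0*5 + 0)/3 = -(0 + 0)/3 = -⅓*0 = 0)
-E(L) = -1*0 = 0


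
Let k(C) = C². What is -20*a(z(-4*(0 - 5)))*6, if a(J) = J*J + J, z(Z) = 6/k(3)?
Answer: -400/3 ≈ -133.33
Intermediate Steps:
z(Z) = ⅔ (z(Z) = 6/(3²) = 6/9 = 6*(⅑) = ⅔)
a(J) = J + J² (a(J) = J² + J = J + J²)
-20*a(z(-4*(0 - 5)))*6 = -40*(1 + ⅔)/3*6 = -40*5/(3*3)*6 = -20*10/9*6 = -200/9*6 = -400/3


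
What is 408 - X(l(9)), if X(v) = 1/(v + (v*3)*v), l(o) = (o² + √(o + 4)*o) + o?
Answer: 20434192235/50083812 + 541*√13/50083812 ≈ 408.00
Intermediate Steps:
l(o) = o + o² + o*√(4 + o) (l(o) = (o² + √(4 + o)*o) + o = (o² + o*√(4 + o)) + o = o + o² + o*√(4 + o))
X(v) = 1/(v + 3*v²) (X(v) = 1/(v + (3*v)*v) = 1/(v + 3*v²))
408 - X(l(9)) = 408 - 1/((9*(1 + 9 + √(4 + 9)))*(1 + 3*(9*(1 + 9 + √(4 + 9))))) = 408 - 1/((9*(1 + 9 + √13))*(1 + 3*(9*(1 + 9 + √13)))) = 408 - 1/((9*(10 + √13))*(1 + 3*(9*(10 + √13)))) = 408 - 1/((90 + 9*√13)*(1 + 3*(90 + 9*√13))) = 408 - 1/((90 + 9*√13)*(1 + (270 + 27*√13))) = 408 - 1/((90 + 9*√13)*(271 + 27*√13))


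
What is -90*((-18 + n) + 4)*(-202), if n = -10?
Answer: -436320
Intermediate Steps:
-90*((-18 + n) + 4)*(-202) = -90*((-18 - 10) + 4)*(-202) = -90*(-28 + 4)*(-202) = -90*(-24)*(-202) = 2160*(-202) = -436320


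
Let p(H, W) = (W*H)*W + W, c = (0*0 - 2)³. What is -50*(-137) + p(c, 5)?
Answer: 6655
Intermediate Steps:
c = -8 (c = (0 - 2)³ = (-2)³ = -8)
p(H, W) = W + H*W² (p(H, W) = (H*W)*W + W = H*W² + W = W + H*W²)
-50*(-137) + p(c, 5) = -50*(-137) + 5*(1 - 8*5) = 6850 + 5*(1 - 40) = 6850 + 5*(-39) = 6850 - 195 = 6655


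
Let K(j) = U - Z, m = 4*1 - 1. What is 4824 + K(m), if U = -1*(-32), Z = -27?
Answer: 4883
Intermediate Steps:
m = 3 (m = 4 - 1 = 3)
U = 32
K(j) = 59 (K(j) = 32 - 1*(-27) = 32 + 27 = 59)
4824 + K(m) = 4824 + 59 = 4883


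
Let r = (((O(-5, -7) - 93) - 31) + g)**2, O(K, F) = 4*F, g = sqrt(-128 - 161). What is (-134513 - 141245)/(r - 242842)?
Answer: 60674205466/48438588953 - 1425117344*I/48438588953 ≈ 1.2526 - 0.029421*I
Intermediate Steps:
g = 17*I (g = sqrt(-289) = 17*I ≈ 17.0*I)
r = (-152 + 17*I)**2 (r = (((4*(-7) - 93) - 31) + 17*I)**2 = (((-28 - 93) - 31) + 17*I)**2 = ((-121 - 31) + 17*I)**2 = (-152 + 17*I)**2 ≈ 22815.0 - 5168.0*I)
(-134513 - 141245)/(r - 242842) = (-134513 - 141245)/((22815 - 5168*I) - 242842) = -275758*(-220027 + 5168*I)/48438588953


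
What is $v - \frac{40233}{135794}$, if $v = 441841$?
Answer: $\frac{59999316521}{135794} \approx 4.4184 \cdot 10^{5}$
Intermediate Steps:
$v - \frac{40233}{135794} = 441841 - \frac{40233}{135794} = \frac{59999316521}{135794}$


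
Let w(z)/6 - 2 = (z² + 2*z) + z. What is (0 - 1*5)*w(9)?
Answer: -3300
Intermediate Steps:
w(z) = 12 + 6*z² + 18*z (w(z) = 12 + 6*((z² + 2*z) + z) = 12 + 6*(z² + 3*z) = 12 + (6*z² + 18*z) = 12 + 6*z² + 18*z)
(0 - 1*5)*w(9) = (0 - 1*5)*(12 + 6*9² + 18*9) = (0 - 5)*(12 + 6*81 + 162) = -5*(12 + 486 + 162) = -5*660 = -3300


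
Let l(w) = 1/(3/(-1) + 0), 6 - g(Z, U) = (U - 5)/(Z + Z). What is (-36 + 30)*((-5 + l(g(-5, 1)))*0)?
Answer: 0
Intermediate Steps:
g(Z, U) = 6 - (-5 + U)/(2*Z) (g(Z, U) = 6 - (U - 5)/(Z + Z) = 6 - (-5 + U)/(2*Z))
l(w) = -⅓ (l(w) = 1/(3*(-1) + 0) = 1/(-3 + 0) = 1/(-3) = -⅓)
(-36 + 30)*((-5 + l(g(-5, 1)))*0) = (-36 + 30)*((-5 - ⅓)*0) = -(-32)*0 = -6*0 = 0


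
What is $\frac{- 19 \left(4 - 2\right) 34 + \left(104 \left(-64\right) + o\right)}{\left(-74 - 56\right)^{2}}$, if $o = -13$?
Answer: $- \frac{7961}{16900} \approx -0.47107$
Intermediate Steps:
$\frac{- 19 \left(4 - 2\right) 34 + \left(104 \left(-64\right) + o\right)}{\left(-74 - 56\right)^{2}} = \frac{- 19 \left(4 - 2\right) 34 + \left(104 \left(-64\right) - 13\right)}{\left(-74 - 56\right)^{2}} = \frac{- 19 \left(4 - 2\right) 34 - 6669}{\left(-130\right)^{2}} = \frac{\left(-19\right) 2 \cdot 34 - 6669}{16900} = \left(\left(-38\right) 34 - 6669\right) \frac{1}{16900} = \left(-1292 - 6669\right) \frac{1}{16900} = \left(-7961\right) \frac{1}{16900} = - \frac{7961}{16900}$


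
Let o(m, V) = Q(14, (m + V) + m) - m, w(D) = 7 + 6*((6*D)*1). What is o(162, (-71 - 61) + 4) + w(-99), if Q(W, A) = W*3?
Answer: -3677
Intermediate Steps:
Q(W, A) = 3*W
w(D) = 7 + 36*D (w(D) = 7 + 6*(6*D) = 7 + 36*D)
o(m, V) = 42 - m (o(m, V) = 3*14 - m = 42 - m)
o(162, (-71 - 61) + 4) + w(-99) = (42 - 1*162) + (7 + 36*(-99)) = (42 - 162) + (7 - 3564) = -120 - 3557 = -3677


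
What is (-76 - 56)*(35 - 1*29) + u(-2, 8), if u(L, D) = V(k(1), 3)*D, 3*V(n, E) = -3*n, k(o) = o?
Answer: -800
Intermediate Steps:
V(n, E) = -n (V(n, E) = (-3*n)/3 = -n)
u(L, D) = -D (u(L, D) = (-1*1)*D = -D)
(-76 - 56)*(35 - 1*29) + u(-2, 8) = (-76 - 56)*(35 - 1*29) - 1*8 = -132*(35 - 29) - 8 = -132*6 - 8 = -792 - 8 = -800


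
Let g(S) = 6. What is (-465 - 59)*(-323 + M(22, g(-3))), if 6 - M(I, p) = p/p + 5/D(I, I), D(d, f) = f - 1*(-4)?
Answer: 2167526/13 ≈ 1.6673e+5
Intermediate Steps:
D(d, f) = 4 + f (D(d, f) = f + 4 = 4 + f)
M(I, p) = 5 - 5/(4 + I) (M(I, p) = 6 - (p/p + 5/(4 + I)) = 6 - (1 + 5/(4 + I)) = 6 + (-1 - 5/(4 + I)) = 5 - 5/(4 + I))
(-465 - 59)*(-323 + M(22, g(-3))) = (-465 - 59)*(-323 + 5*(3 + 22)/(4 + 22)) = -524*(-323 + 5*25/26) = -524*(-323 + 5*(1/26)*25) = -524*(-323 + 125/26) = -524*(-8273/26) = 2167526/13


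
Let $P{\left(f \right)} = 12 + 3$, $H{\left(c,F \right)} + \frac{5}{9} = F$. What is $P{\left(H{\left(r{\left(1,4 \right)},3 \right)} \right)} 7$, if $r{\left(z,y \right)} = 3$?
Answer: $105$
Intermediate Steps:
$H{\left(c,F \right)} = - \frac{5}{9} + F$
$P{\left(f \right)} = 15$
$P{\left(H{\left(r{\left(1,4 \right)},3 \right)} \right)} 7 = 15 \cdot 7 = 105$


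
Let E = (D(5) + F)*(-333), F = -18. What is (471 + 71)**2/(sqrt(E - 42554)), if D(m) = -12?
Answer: -146882*I*sqrt(8141)/8141 ≈ -1627.9*I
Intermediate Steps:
E = 9990 (E = (-12 - 18)*(-333) = -30*(-333) = 9990)
(471 + 71)**2/(sqrt(E - 42554)) = (471 + 71)**2/(sqrt(9990 - 42554)) = 542**2/(sqrt(-32564)) = 293764/((2*I*sqrt(8141))) = 293764*(-I*sqrt(8141)/16282) = -146882*I*sqrt(8141)/8141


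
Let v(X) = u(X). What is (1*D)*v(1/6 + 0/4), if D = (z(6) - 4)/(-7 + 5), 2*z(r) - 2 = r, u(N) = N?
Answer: 0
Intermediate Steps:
z(r) = 1 + r/2
v(X) = X
D = 0 (D = ((1 + (1/2)*6) - 4)/(-7 + 5) = ((1 + 3) - 4)/(-2) = (4 - 4)*(-1/2) = 0*(-1/2) = 0)
(1*D)*v(1/6 + 0/4) = (1*0)*(1/6 + 0/4) = 0*(1*(1/6) + 0*(1/4)) = 0*(1/6 + 0) = 0*(1/6) = 0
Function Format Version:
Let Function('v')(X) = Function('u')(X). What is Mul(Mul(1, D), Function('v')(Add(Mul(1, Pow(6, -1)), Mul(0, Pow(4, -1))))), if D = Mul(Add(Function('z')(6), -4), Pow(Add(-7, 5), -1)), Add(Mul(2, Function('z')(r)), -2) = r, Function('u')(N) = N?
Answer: 0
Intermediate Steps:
Function('z')(r) = Add(1, Mul(Rational(1, 2), r))
Function('v')(X) = X
D = 0 (D = Mul(Add(Add(1, Mul(Rational(1, 2), 6)), -4), Pow(Add(-7, 5), -1)) = Mul(Add(Add(1, 3), -4), Pow(-2, -1)) = Mul(Add(4, -4), Rational(-1, 2)) = Mul(0, Rational(-1, 2)) = 0)
Mul(Mul(1, D), Function('v')(Add(Mul(1, Pow(6, -1)), Mul(0, Pow(4, -1))))) = Mul(Mul(1, 0), Add(Mul(1, Pow(6, -1)), Mul(0, Pow(4, -1)))) = Mul(0, Add(Mul(1, Rational(1, 6)), Mul(0, Rational(1, 4)))) = Mul(0, Add(Rational(1, 6), 0)) = Mul(0, Rational(1, 6)) = 0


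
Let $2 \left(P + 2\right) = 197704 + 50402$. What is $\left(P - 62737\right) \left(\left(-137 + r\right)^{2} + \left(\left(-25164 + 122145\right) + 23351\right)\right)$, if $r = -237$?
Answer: $15954393312$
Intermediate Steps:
$P = 124051$ ($P = -2 + \frac{197704 + 50402}{2} = -2 + \frac{1}{2} \cdot 248106 = -2 + 124053 = 124051$)
$\left(P - 62737\right) \left(\left(-137 + r\right)^{2} + \left(\left(-25164 + 122145\right) + 23351\right)\right) = \left(124051 - 62737\right) \left(\left(-137 - 237\right)^{2} + \left(\left(-25164 + 122145\right) + 23351\right)\right) = 61314 \left(\left(-374\right)^{2} + \left(96981 + 23351\right)\right) = 61314 \left(139876 + 120332\right) = 61314 \cdot 260208 = 15954393312$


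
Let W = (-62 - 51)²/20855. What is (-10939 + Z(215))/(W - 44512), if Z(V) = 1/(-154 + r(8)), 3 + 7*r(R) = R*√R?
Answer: 266470499279190/1084282355452559 + 2335760*√2/1084282355452559 ≈ 0.24576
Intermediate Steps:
r(R) = -3/7 + R^(3/2)/7 (r(R) = -3/7 + (R*√R)/7 = -3/7 + R^(3/2)/7)
W = 12769/20855 (W = (-113)²*(1/20855) = 12769*(1/20855) = 12769/20855 ≈ 0.61228)
Z(V) = 1/(-1081/7 + 16*√2/7) (Z(V) = 1/(-154 + (-3/7 + 8^(3/2)/7)) = 1/(-154 + (-3/7 + (16*√2)/7)) = 1/(-154 + (-3/7 + 16*√2/7)) = 1/(-1081/7 + 16*√2/7))
(-10939 + Z(215))/(W - 44512) = (-10939 + (-7567/1168049 - 112*√2/1168049))/(12769/20855 - 44512) = (-12777295578/1168049 - 112*√2/1168049)/(-928284991/20855) = (-12777295578/1168049 - 112*√2/1168049)*(-20855/928284991) = 266470499279190/1084282355452559 + 2335760*√2/1084282355452559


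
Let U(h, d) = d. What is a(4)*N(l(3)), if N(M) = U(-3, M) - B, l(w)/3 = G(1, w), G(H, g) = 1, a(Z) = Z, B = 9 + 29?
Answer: -140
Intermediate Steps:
B = 38
l(w) = 3 (l(w) = 3*1 = 3)
N(M) = -38 + M (N(M) = M - 1*38 = M - 38 = -38 + M)
a(4)*N(l(3)) = 4*(-38 + 3) = 4*(-35) = -140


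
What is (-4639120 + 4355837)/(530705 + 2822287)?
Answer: -283283/3352992 ≈ -0.084487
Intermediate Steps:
(-4639120 + 4355837)/(530705 + 2822287) = -283283/3352992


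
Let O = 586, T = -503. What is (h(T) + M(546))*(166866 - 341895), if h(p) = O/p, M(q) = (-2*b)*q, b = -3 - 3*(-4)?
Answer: 865355628030/503 ≈ 1.7204e+9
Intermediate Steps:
b = 9 (b = -3 + 12 = 9)
M(q) = -18*q (M(q) = (-2*9)*q = -18*q)
h(p) = 586/p
(h(T) + M(546))*(166866 - 341895) = (586/(-503) - 18*546)*(166866 - 341895) = (586*(-1/503) - 9828)*(-175029) = (-586/503 - 9828)*(-175029) = -4944070/503*(-175029) = 865355628030/503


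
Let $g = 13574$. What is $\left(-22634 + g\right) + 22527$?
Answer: $13467$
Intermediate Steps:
$\left(-22634 + g\right) + 22527 = \left(-22634 + 13574\right) + 22527 = -9060 + 22527 = 13467$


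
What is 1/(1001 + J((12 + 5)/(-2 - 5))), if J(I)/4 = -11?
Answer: 1/957 ≈ 0.0010449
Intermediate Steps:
J(I) = -44 (J(I) = 4*(-11) = -44)
1/(1001 + J((12 + 5)/(-2 - 5))) = 1/(1001 - 44) = 1/957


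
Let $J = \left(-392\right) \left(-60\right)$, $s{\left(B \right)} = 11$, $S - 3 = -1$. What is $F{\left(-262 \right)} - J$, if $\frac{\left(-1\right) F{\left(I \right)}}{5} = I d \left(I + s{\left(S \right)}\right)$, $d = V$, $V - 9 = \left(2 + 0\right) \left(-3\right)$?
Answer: $-1009950$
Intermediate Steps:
$S = 2$ ($S = 3 - 1 = 2$)
$J = 23520$
$V = 3$ ($V = 9 + \left(2 + 0\right) \left(-3\right) = 9 + 2 \left(-3\right) = 9 - 6 = 3$)
$d = 3$
$F{\left(I \right)} = - 15 I \left(11 + I\right)$ ($F{\left(I \right)} = - 5 I 3 \left(I + 11\right) = - 5 \cdot 3 I \left(11 + I\right) = - 15 I \left(11 + I\right)$)
$F{\left(-262 \right)} - J = \left(-15\right) \left(-262\right) \left(11 - 262\right) - 23520 = \left(-15\right) \left(-262\right) \left(-251\right) - 23520 = -986430 - 23520 = -1009950$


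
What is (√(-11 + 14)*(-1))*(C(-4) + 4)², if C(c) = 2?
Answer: -36*√3 ≈ -62.354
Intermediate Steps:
(√(-11 + 14)*(-1))*(C(-4) + 4)² = (√(-11 + 14)*(-1))*(2 + 4)² = (√3*(-1))*6² = -√3*36 = -36*√3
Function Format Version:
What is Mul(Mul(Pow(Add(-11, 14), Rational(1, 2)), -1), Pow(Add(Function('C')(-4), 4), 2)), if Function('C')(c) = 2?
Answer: Mul(-36, Pow(3, Rational(1, 2))) ≈ -62.354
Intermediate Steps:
Mul(Mul(Pow(Add(-11, 14), Rational(1, 2)), -1), Pow(Add(Function('C')(-4), 4), 2)) = Mul(Mul(Pow(Add(-11, 14), Rational(1, 2)), -1), Pow(Add(2, 4), 2)) = Mul(Mul(Pow(3, Rational(1, 2)), -1), Pow(6, 2)) = Mul(Mul(-1, Pow(3, Rational(1, 2))), 36) = Mul(-36, Pow(3, Rational(1, 2)))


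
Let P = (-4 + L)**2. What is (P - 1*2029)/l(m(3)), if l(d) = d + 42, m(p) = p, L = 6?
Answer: -45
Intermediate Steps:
l(d) = 42 + d
P = 4 (P = (-4 + 6)**2 = 2**2 = 4)
(P - 1*2029)/l(m(3)) = (4 - 1*2029)/(42 + 3) = (4 - 2029)/45 = -2025*1/45 = -45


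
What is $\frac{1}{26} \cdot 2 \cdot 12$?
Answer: $\frac{12}{13} \approx 0.92308$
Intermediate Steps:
$\frac{1}{26} \cdot 2 \cdot 12 = \frac{1}{13} \cdot 12 = \frac{12}{13}$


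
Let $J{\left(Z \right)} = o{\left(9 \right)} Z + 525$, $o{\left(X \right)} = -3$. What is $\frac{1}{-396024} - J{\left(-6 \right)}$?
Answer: $- \frac{215041033}{396024} \approx -543.0$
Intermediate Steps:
$J{\left(Z \right)} = 525 - 3 Z$ ($J{\left(Z \right)} = - 3 Z + 525 = 525 - 3 Z$)
$\frac{1}{-396024} - J{\left(-6 \right)} = \frac{1}{-396024} - \left(525 - -18\right) = - \frac{1}{396024} - \left(525 + 18\right) = - \frac{1}{396024} - 543 = - \frac{215041033}{396024}$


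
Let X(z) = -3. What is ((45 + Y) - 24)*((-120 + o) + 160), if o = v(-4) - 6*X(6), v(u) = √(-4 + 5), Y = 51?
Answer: 4248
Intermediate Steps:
v(u) = 1 (v(u) = √1 = 1)
o = 19 (o = 1 - 6*(-3) = 1 + 18 = 19)
((45 + Y) - 24)*((-120 + o) + 160) = ((45 + 51) - 24)*((-120 + 19) + 160) = (96 - 24)*(-101 + 160) = 72*59 = 4248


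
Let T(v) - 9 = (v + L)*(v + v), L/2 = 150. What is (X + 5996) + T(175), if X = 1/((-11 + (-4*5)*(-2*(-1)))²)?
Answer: 448035256/2601 ≈ 1.7226e+5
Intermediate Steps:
L = 300 (L = 2*150 = 300)
T(v) = 9 + 2*v*(300 + v) (T(v) = 9 + (v + 300)*(v + v) = 9 + (300 + v)*(2*v) = 9 + 2*v*(300 + v))
X = 1/2601 (X = 1/((-11 - 20*2)²) = 1/((-11 - 40)²) = 1/((-51)²) = 1/2601 ≈ 0.00038447)
(X + 5996) + T(175) = (1/2601 + 5996) + (9 + 2*175² + 600*175) = 15595597/2601 + (9 + 2*30625 + 105000) = 15595597/2601 + (9 + 61250 + 105000) = 15595597/2601 + 166259 = 448035256/2601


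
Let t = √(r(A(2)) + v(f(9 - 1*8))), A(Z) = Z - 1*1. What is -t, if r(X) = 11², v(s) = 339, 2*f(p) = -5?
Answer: -2*√115 ≈ -21.448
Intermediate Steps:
f(p) = -5/2 (f(p) = (½)*(-5) = -5/2)
A(Z) = -1 + Z (A(Z) = Z - 1 = -1 + Z)
r(X) = 121
t = 2*√115 (t = √(121 + 339) = √460 = 2*√115 ≈ 21.448)
-t = -2*√115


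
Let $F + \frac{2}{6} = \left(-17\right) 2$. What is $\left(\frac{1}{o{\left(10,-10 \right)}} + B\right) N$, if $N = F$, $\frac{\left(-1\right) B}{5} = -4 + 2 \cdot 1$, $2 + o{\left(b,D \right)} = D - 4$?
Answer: $- \frac{5459}{16} \approx -341.19$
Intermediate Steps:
$o{\left(b,D \right)} = -6 + D$ ($o{\left(b,D \right)} = -2 + \left(D - 4\right) = -2 + \left(-4 + D\right) = -6 + D$)
$F = - \frac{103}{3}$ ($F = - \frac{1}{3} - 34 = - \frac{103}{3} \approx -34.333$)
$B = 10$ ($B = - 5 \left(-4 + 2 \cdot 1\right) = - 5 \left(-4 + 2\right) = \left(-5\right) \left(-2\right) = 10$)
$N = - \frac{103}{3} \approx -34.333$
$\left(\frac{1}{o{\left(10,-10 \right)}} + B\right) N = \left(\frac{1}{-6 - 10} + 10\right) \left(- \frac{103}{3}\right) = \left(\frac{1}{-16} + 10\right) \left(- \frac{103}{3}\right) = \left(- \frac{1}{16} + 10\right) \left(- \frac{103}{3}\right) = \frac{159}{16} \left(- \frac{103}{3}\right) = - \frac{5459}{16}$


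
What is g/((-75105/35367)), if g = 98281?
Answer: -1158634709/25035 ≈ -46281.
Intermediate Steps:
g/((-75105/35367)) = 98281/((-75105/35367)) = 98281/((-75105*1/35367)) = 98281/(-25035/11789) = 98281*(-11789/25035) = -1158634709/25035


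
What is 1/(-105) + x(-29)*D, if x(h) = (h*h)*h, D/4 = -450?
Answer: 4609520999/105 ≈ 4.3900e+7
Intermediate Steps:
D = -1800 (D = 4*(-450) = -1800)
x(h) = h**3 (x(h) = h**2*h = h**3)
1/(-105) + x(-29)*D = 1/(-105) + (-29)**3*(-1800) = -1/105 - 24389*(-1800) = -1/105 + 43900200 = 4609520999/105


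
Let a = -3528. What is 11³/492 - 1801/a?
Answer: 465155/144648 ≈ 3.2158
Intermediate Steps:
11³/492 - 1801/a = 11³/492 - 1801/(-3528) = 1331*(1/492) - 1801*(-1/3528) = 1331/492 + 1801/3528 = 465155/144648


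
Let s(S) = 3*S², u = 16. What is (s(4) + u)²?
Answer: 4096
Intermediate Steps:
(s(4) + u)² = (3*4² + 16)² = (3*16 + 16)² = (48 + 16)² = 64² = 4096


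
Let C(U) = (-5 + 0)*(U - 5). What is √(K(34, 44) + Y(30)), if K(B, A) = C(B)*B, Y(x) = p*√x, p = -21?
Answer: √(-4930 - 21*√30) ≈ 71.028*I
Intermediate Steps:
C(U) = 25 - 5*U (C(U) = -5*(-5 + U) = 25 - 5*U)
Y(x) = -21*√x
K(B, A) = B*(25 - 5*B) (K(B, A) = (25 - 5*B)*B = B*(25 - 5*B))
√(K(34, 44) + Y(30)) = √(5*34*(5 - 1*34) - 21*√30) = √(5*34*(5 - 34) - 21*√30) = √(5*34*(-29) - 21*√30) = √(-4930 - 21*√30)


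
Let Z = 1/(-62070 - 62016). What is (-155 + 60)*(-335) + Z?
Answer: 3949036949/124086 ≈ 31825.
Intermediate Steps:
Z = -1/124086 (Z = 1/(-124086) = -1/124086 ≈ -8.0589e-6)
(-155 + 60)*(-335) + Z = (-155 + 60)*(-335) - 1/124086 = -95*(-335) - 1/124086 = 31825 - 1/124086 = 3949036949/124086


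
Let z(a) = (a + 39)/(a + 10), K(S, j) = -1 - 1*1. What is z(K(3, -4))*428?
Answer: 3959/2 ≈ 1979.5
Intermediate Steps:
K(S, j) = -2 (K(S, j) = -1 - 1 = -2)
z(a) = (39 + a)/(10 + a)
z(K(3, -4))*428 = ((39 - 2)/(10 - 2))*428 = (37/8)*428 = 3959/2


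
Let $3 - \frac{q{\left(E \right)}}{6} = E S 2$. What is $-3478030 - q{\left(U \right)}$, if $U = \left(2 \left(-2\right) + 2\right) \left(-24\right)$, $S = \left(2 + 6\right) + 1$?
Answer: $-3472864$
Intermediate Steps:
$S = 9$ ($S = 8 + 1 = 9$)
$U = 48$ ($U = \left(-4 + 2\right) \left(-24\right) = \left(-2\right) \left(-24\right) = 48$)
$q{\left(E \right)} = 18 - 108 E$ ($q{\left(E \right)} = 18 - 6 E 9 \cdot 2 = 18 - 6 \cdot 9 E 2 = 18 - 6 \cdot 18 E = 18 - 108 E$)
$-3478030 - q{\left(U \right)} = -3478030 - \left(18 - 5184\right) = -3478030 - -5166 = -3478030 + 5166 = -3472864$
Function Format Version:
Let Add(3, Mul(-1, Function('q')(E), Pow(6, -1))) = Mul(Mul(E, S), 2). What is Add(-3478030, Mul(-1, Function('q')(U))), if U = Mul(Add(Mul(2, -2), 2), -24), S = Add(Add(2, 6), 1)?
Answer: -3472864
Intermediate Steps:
S = 9 (S = Add(8, 1) = 9)
U = 48 (U = Mul(Add(-4, 2), -24) = Mul(-2, -24) = 48)
Function('q')(E) = Add(18, Mul(-108, E)) (Function('q')(E) = Add(18, Mul(-6, Mul(Mul(E, 9), 2))) = Add(18, Mul(-6, Mul(Mul(9, E), 2))) = Add(18, Mul(-6, Mul(18, E))) = Add(18, Mul(-108, E)))
Add(-3478030, Mul(-1, Function('q')(U))) = Add(-3478030, Mul(-1, Add(18, Mul(-108, 48)))) = Add(-3478030, Mul(-1, Add(18, -5184))) = Add(-3478030, Mul(-1, -5166)) = Add(-3478030, 5166) = -3472864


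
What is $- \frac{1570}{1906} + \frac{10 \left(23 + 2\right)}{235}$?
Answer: $\frac{10755}{44791} \approx 0.24012$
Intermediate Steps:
$- \frac{1570}{1906} + \frac{10 \left(23 + 2\right)}{235} = \left(-1570\right) \frac{1}{1906} + 10 \cdot 25 \cdot \frac{1}{235} = - \frac{785}{953} + 250 \cdot \frac{1}{235} = - \frac{785}{953} + \frac{50}{47} = \frac{10755}{44791}$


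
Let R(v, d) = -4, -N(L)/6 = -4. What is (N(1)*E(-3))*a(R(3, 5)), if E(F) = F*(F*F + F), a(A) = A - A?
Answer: 0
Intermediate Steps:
N(L) = 24 (N(L) = -6*(-4) = 24)
a(A) = 0
E(F) = F*(F + F²) (E(F) = F*(F² + F) = F*(F + F²))
(N(1)*E(-3))*a(R(3, 5)) = (24*((-3)²*(1 - 3)))*0 = (24*(9*(-2)))*0 = (24*(-18))*0 = -432*0 = 0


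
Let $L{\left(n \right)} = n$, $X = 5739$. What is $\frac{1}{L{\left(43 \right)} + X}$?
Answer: $\frac{1}{5782} \approx 0.00017295$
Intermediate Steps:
$\frac{1}{L{\left(43 \right)} + X} = \frac{1}{43 + 5739} = \frac{1}{5782}$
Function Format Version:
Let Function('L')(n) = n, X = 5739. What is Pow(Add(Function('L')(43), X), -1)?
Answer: Rational(1, 5782) ≈ 0.00017295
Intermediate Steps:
Pow(Add(Function('L')(43), X), -1) = Pow(Add(43, 5739), -1) = Pow(5782, -1) = Rational(1, 5782)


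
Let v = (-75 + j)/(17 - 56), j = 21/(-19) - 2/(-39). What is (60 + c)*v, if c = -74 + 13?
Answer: -56356/28899 ≈ -1.9501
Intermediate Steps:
j = -781/741 (j = 21*(-1/19) - 2*(-1/39) = -21/19 + 2/39 = -781/741 ≈ -1.0540)
v = 56356/28899 (v = (-75 - 781/741)/(17 - 56) = -56356/741/(-39) = -56356/741*(-1/39) = 56356/28899 ≈ 1.9501)
c = -61
(60 + c)*v = (60 - 61)*(56356/28899) = -1*56356/28899 = -56356/28899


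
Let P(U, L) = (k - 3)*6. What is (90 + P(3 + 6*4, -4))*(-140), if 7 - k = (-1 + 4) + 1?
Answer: -12600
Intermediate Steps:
k = 3 (k = 7 - ((-1 + 4) + 1) = 7 - (3 + 1) = 7 - 1*4 = 7 - 4 = 3)
P(U, L) = 0 (P(U, L) = (3 - 3)*6 = 0*6 = 0)
(90 + P(3 + 6*4, -4))*(-140) = (90 + 0)*(-140) = 90*(-140) = -12600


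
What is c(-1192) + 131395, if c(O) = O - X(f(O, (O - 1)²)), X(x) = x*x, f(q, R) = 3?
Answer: 130194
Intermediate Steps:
X(x) = x²
c(O) = -9 + O (c(O) = O - 1*3² = O - 1*9 = O - 9 = -9 + O)
c(-1192) + 131395 = (-9 - 1192) + 131395 = -1201 + 131395 = 130194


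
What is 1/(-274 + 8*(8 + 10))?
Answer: -1/130 ≈ -0.0076923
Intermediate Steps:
1/(-274 + 8*(8 + 10)) = 1/(-274 + 8*18) = 1/(-274 + 144) = 1/(-130) = -1/130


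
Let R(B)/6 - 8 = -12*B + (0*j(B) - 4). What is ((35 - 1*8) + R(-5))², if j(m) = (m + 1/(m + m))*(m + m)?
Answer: 168921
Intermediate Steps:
j(m) = 2*m*(m + 1/(2*m)) (j(m) = (m + 1/(2*m))*(2*m) = 2*m*(m + 1/(2*m)))
R(B) = 24 - 72*B (R(B) = 48 + 6*(-12*B + (0*(1 + 2*B²) - 4)) = 48 + 6*(-12*B + (0 - 4)) = 48 + 6*(-12*B - 4) = 48 + 6*(-4 - 12*B) = 48 + (-24 - 72*B) = 24 - 72*B)
((35 - 1*8) + R(-5))² = ((35 - 1*8) + (24 - 72*(-5)))² = ((35 - 8) + (24 + 360))² = (27 + 384)² = 411² = 168921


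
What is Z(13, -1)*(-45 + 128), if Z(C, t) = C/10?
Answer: 1079/10 ≈ 107.90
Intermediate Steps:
Z(C, t) = C/10 (Z(C, t) = C*(⅒) = C/10)
Z(13, -1)*(-45 + 128) = ((⅒)*13)*(-45 + 128) = (13/10)*83 = 1079/10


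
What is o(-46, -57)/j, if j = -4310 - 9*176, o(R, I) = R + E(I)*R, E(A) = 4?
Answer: 115/2947 ≈ 0.039023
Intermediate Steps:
o(R, I) = 5*R (o(R, I) = R + 4*R = 5*R)
j = -5894 (j = -4310 - 1*1584 = -4310 - 1584 = -5894)
o(-46, -57)/j = (5*(-46))/(-5894) = -230*(-1/5894) = 115/2947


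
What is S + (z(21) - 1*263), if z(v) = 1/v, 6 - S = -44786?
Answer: 935110/21 ≈ 44529.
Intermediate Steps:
S = 44792 (S = 6 - 1*(-44786) = 6 + 44786 = 44792)
S + (z(21) - 1*263) = 44792 + (1/21 - 1*263) = 44792 + (1/21 - 263) = 44792 - 5522/21 = 935110/21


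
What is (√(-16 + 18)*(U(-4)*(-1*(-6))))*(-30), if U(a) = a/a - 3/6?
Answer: -90*√2 ≈ -127.28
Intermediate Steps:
U(a) = ½ (U(a) = 1 - 3*⅙ = 1 - ½ = ½)
(√(-16 + 18)*(U(-4)*(-1*(-6))))*(-30) = (√(-16 + 18)*((-1*(-6))/2))*(-30) = (√2*((½)*6))*(-30) = (√2*3)*(-30) = (3*√2)*(-30) = -90*√2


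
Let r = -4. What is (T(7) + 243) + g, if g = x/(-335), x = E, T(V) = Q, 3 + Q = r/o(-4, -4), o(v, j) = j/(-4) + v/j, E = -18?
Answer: 79748/335 ≈ 238.05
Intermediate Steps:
o(v, j) = -j/4 + v/j (o(v, j) = j*(-¼) + v/j = -j/4 + v/j)
Q = -5 (Q = -3 - 4/(-¼*(-4) - 4/(-4)) = -3 - 4/(1 - 4*(-¼)) = -3 - 4/(1 + 1) = -3 - 4/2 = -3 - 4*½ = -3 - 2 = -5)
T(V) = -5
x = -18
g = 18/335 (g = -18/(-335) = -18*(-1/335) = 18/335 ≈ 0.053731)
(T(7) + 243) + g = (-5 + 243) + 18/335 = 238 + 18/335 = 79748/335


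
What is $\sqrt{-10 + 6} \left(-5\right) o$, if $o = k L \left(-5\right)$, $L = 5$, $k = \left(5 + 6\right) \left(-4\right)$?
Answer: $- 11000 i \approx - 11000.0 i$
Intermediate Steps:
$k = -44$ ($k = 11 \left(-4\right) = -44$)
$o = 1100$ ($o = \left(-44\right) 5 \left(-5\right) = \left(-220\right) \left(-5\right) = 1100$)
$\sqrt{-10 + 6} \left(-5\right) o = \sqrt{-10 + 6} \left(-5\right) 1100 = \sqrt{-4} \left(-5\right) 1100 = 2 i \left(-5\right) 1100 = - 10 i 1100 = - 11000 i$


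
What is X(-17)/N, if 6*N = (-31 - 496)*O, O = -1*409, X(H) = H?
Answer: -6/12679 ≈ -0.00047322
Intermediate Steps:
O = -409
N = 215543/6 (N = ((-31 - 496)*(-409))/6 = (-527*(-409))/6 = (⅙)*215543 = 215543/6 ≈ 35924.)
X(-17)/N = -17/215543/6 = -17*6/215543 = -6/12679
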